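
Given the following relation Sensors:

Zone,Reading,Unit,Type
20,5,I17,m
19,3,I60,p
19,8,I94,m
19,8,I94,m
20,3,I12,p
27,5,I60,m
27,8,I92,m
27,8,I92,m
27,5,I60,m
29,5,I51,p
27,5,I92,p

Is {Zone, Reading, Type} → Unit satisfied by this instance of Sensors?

Yes

(Zone=20, Reading=5, Type=m): 1 row → Unit = I17 ✓
(Zone=19, Reading=3, Type=p): 1 row → Unit = I60 ✓
(Zone=19, Reading=8, Type=m): 2 rows → Unit = I94, I94 ✓
(Zone=20, Reading=3, Type=p): 1 row → Unit = I12 ✓
(Zone=27, Reading=5, Type=m): 2 rows → Unit = I60, I60 ✓
(Zone=27, Reading=8, Type=m): 2 rows → Unit = I92, I92 ✓
(Zone=29, Reading=5, Type=p): 1 row → Unit = I51 ✓
(Zone=27, Reading=5, Type=p): 1 row → Unit = I92 ✓
Every {Zone, Reading, Type} value is associated with a single Unit value, so {Zone, Reading, Type} → Unit holds.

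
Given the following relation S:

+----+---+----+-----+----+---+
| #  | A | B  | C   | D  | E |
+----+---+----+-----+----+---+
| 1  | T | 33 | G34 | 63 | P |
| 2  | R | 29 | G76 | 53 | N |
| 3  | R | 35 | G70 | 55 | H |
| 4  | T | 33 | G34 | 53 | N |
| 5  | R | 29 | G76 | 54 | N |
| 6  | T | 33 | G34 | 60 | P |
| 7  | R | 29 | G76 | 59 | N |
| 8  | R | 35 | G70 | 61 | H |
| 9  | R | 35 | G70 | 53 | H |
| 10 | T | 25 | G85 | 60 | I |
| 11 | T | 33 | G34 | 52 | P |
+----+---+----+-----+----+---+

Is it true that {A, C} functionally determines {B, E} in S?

(A=T, C=G34): rows 1, 4, 6, 11 → {B,E} takes values {(33, P), (33, N)} — violation
(A=R, C=G76): rows 2, 5, 7 → {B,E} = (29, N), (29, N), (29, N) ✓
(A=R, C=G70): rows 3, 8, 9 → {B,E} = (35, H), (35, H), (35, H) ✓
(A=T, C=G85): row 10 → {B,E} = (25, I) ✓
Two rows agree on {A, C} but differ on {B, E}, so {A, C} -> {B, E} does not hold.

No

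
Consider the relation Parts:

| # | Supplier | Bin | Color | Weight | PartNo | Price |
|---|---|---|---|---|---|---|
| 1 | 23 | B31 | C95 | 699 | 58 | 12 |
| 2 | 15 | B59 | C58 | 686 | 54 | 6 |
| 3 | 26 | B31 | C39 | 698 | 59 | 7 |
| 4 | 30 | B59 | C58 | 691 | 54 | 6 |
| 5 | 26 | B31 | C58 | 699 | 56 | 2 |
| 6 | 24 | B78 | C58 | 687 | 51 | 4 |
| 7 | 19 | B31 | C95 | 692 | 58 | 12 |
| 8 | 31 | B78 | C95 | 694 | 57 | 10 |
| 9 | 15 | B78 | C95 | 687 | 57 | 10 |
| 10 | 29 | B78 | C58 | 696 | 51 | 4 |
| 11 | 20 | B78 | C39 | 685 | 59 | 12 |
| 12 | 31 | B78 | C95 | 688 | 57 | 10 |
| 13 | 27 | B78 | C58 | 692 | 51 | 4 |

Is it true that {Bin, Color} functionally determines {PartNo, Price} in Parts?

(Bin=B31, Color=C95): rows 1, 7 → {PartNo,Price} = (58, 12), (58, 12) ✓
(Bin=B59, Color=C58): rows 2, 4 → {PartNo,Price} = (54, 6), (54, 6) ✓
(Bin=B31, Color=C39): row 3 → {PartNo,Price} = (59, 7) ✓
(Bin=B31, Color=C58): row 5 → {PartNo,Price} = (56, 2) ✓
(Bin=B78, Color=C58): rows 6, 10, 13 → {PartNo,Price} = (51, 4), (51, 4), (51, 4) ✓
(Bin=B78, Color=C95): rows 8, 9, 12 → {PartNo,Price} = (57, 10), (57, 10), (57, 10) ✓
(Bin=B78, Color=C39): row 11 → {PartNo,Price} = (59, 12) ✓
Every {Bin, Color} value is associated with a single {PartNo, Price} value, so {Bin, Color} → {PartNo, Price} holds.

Yes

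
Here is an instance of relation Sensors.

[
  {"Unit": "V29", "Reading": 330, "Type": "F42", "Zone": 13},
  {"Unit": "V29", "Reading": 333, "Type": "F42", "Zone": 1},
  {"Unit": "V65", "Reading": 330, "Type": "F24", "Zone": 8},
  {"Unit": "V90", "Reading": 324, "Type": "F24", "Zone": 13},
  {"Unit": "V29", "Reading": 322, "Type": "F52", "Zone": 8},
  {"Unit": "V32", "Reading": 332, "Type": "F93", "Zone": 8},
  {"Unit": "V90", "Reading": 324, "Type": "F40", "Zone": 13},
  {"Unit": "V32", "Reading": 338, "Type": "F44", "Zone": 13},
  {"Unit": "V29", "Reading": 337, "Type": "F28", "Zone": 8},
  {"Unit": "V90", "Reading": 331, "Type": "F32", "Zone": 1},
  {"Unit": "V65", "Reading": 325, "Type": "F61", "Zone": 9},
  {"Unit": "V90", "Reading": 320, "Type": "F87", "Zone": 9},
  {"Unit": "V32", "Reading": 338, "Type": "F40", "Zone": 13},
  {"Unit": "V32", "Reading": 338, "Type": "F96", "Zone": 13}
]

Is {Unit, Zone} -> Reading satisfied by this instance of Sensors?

No

(Unit=V29, Zone=13): 1 row → Reading = 330 ✓
(Unit=V29, Zone=1): 1 row → Reading = 333 ✓
(Unit=V65, Zone=8): 1 row → Reading = 330 ✓
(Unit=V90, Zone=13): 2 rows → Reading = 324, 324 ✓
(Unit=V29, Zone=8): 2 rows → Reading takes values {322, 337} — violation
(Unit=V32, Zone=8): 1 row → Reading = 332 ✓
(Unit=V32, Zone=13): 3 rows → Reading = 338, 338, 338 ✓
(Unit=V90, Zone=1): 1 row → Reading = 331 ✓
(Unit=V65, Zone=9): 1 row → Reading = 325 ✓
(Unit=V90, Zone=9): 1 row → Reading = 320 ✓
Two rows agree on {Unit, Zone} but differ on Reading, so {Unit, Zone} -> Reading does not hold.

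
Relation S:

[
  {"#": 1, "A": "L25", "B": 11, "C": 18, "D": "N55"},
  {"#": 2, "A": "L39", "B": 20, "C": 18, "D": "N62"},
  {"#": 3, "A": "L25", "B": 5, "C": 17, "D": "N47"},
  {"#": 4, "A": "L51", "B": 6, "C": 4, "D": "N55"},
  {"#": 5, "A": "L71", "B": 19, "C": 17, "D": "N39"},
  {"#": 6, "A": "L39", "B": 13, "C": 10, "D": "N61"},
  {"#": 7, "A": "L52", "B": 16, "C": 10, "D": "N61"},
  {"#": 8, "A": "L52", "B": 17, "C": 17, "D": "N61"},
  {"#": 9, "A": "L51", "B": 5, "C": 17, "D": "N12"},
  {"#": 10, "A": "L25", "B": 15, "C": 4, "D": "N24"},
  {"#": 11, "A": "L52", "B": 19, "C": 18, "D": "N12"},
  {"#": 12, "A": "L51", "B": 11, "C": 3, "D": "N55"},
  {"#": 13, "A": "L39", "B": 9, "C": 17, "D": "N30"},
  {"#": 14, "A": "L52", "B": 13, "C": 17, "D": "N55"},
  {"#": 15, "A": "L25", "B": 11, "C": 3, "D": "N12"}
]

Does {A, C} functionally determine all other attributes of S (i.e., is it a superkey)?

No

Rows 8 and 14 have the same {A, C} value (A=L52, C=17) but are distinct tuples, so {A, C} does not determine every attribute — not a superkey.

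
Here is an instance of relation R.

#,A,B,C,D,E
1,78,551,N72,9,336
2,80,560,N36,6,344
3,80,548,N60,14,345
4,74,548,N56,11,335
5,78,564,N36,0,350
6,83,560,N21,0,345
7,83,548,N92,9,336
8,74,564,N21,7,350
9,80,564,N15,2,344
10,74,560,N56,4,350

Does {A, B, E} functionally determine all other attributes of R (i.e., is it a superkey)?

All 10 rows have distinct {A, B, E} values, so {A, B, E} → (all attributes) holds and {A, B, E} is a superkey.

Yes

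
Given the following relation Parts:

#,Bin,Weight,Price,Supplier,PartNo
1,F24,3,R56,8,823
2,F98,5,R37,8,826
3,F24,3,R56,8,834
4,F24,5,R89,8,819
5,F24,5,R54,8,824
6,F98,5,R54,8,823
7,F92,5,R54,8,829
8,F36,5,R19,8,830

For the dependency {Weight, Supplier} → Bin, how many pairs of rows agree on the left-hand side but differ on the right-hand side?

13

(Weight=3, Supplier=8): all 2 rows agree on Bin — 0 pairs.
(Weight=5, Supplier=8): violating pairs (2,4), (2,5), (2,7), (2,8), (4,6), (4,7), (4,8), (5,6), (5,7), (5,8), (6,7), (6,8), (7,8) — 13 pairs.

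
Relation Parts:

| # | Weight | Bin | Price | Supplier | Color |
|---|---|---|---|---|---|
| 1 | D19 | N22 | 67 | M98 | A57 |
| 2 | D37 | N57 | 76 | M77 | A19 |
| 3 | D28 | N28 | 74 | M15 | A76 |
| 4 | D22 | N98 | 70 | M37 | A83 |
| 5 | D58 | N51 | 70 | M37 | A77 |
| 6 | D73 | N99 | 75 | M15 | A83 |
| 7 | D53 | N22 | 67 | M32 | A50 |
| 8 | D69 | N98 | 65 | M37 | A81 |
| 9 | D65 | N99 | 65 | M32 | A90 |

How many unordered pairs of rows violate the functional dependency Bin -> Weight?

3

Bin=N22: violating pairs (1,7) — 1 pair.
Bin=N98: violating pairs (4,8) — 1 pair.
Bin=N99: violating pairs (6,9) — 1 pair.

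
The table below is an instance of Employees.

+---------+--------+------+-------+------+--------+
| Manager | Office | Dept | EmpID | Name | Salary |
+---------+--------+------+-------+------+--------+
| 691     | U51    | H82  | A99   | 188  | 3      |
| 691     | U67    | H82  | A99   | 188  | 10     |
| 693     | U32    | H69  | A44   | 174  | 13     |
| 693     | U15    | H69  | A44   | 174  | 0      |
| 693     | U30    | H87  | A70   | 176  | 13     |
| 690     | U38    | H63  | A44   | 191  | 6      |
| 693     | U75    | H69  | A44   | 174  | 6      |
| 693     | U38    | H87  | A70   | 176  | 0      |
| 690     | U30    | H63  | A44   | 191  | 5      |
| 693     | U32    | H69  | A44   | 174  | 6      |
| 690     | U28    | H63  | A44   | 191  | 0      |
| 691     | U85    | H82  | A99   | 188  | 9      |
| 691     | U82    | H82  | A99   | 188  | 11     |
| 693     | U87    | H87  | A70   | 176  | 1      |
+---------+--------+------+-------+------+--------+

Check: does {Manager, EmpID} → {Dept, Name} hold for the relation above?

Yes

(Manager=691, EmpID=A99): 4 rows → {Dept,Name} = (H82, 188), (H82, 188), (H82, 188), (H82, 188) ✓
(Manager=693, EmpID=A44): 4 rows → {Dept,Name} = (H69, 174), (H69, 174), (H69, 174), (H69, 174) ✓
(Manager=693, EmpID=A70): 3 rows → {Dept,Name} = (H87, 176), (H87, 176), (H87, 176) ✓
(Manager=690, EmpID=A44): 3 rows → {Dept,Name} = (H63, 191), (H63, 191), (H63, 191) ✓
Every {Manager, EmpID} value is associated with a single {Dept, Name} value, so {Manager, EmpID} → {Dept, Name} holds.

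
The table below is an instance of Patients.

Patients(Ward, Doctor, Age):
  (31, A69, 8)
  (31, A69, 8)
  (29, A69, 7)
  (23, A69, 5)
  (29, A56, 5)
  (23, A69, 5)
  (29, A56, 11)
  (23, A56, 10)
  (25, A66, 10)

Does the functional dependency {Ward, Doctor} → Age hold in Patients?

No

(Ward=31, Doctor=A69): 2 rows → Age = 8, 8 ✓
(Ward=29, Doctor=A69): 1 row → Age = 7 ✓
(Ward=23, Doctor=A69): 2 rows → Age = 5, 5 ✓
(Ward=29, Doctor=A56): 2 rows → Age takes values {5, 11} — violation
(Ward=23, Doctor=A56): 1 row → Age = 10 ✓
(Ward=25, Doctor=A66): 1 row → Age = 10 ✓
Two rows agree on {Ward, Doctor} but differ on Age, so {Ward, Doctor} → Age does not hold.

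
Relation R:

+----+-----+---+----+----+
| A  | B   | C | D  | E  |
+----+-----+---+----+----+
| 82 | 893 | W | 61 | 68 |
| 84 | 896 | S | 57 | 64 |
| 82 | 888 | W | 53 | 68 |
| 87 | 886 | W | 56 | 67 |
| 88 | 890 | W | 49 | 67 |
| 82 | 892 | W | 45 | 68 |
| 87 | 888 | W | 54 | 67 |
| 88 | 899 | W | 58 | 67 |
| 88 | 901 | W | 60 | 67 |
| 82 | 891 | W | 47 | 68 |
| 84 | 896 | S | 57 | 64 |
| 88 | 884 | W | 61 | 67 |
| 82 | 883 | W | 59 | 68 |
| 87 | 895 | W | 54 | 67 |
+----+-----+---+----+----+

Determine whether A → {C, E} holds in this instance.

A=82: 5 rows → {C,E} = (W, 68), (W, 68), (W, 68), (W, 68), (W, 68) ✓
A=84: 2 rows → {C,E} = (S, 64), (S, 64) ✓
A=87: 3 rows → {C,E} = (W, 67), (W, 67), (W, 67) ✓
A=88: 4 rows → {C,E} = (W, 67), (W, 67), (W, 67), (W, 67) ✓
Every A value is associated with a single {C, E} value, so A → {C, E} holds.

Yes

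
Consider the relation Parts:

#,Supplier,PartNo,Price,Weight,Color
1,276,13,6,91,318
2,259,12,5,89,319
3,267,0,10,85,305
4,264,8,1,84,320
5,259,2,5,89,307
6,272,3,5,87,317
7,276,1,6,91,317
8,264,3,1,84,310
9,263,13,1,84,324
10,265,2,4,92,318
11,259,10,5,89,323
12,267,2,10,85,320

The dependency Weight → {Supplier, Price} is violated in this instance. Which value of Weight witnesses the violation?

Weight=91: rows 1, 7 → {Supplier,Price} = (276, 6), (276, 6) ✓
Weight=89: rows 2, 5, 11 → {Supplier,Price} = (259, 5), (259, 5), (259, 5) ✓
Weight=85: rows 3, 12 → {Supplier,Price} = (267, 10), (267, 10) ✓
Weight=84: rows 4, 8, 9 → {Supplier,Price} takes values {(264, 1), (263, 1)} — violation
Weight=87: row 6 → {Supplier,Price} = (272, 5) ✓
Weight=92: row 10 → {Supplier,Price} = (265, 4) ✓
The only Weight value with inconsistent RHS is Weight=84.

84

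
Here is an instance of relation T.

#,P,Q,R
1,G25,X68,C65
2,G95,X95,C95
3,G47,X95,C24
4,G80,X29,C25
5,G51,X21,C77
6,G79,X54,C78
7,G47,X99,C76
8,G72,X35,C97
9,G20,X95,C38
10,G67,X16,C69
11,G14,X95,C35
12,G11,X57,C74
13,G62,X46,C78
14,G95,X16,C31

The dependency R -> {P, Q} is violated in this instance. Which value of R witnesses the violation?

R=C65: row 1 → {P,Q} = (G25, X68) ✓
R=C95: row 2 → {P,Q} = (G95, X95) ✓
R=C24: row 3 → {P,Q} = (G47, X95) ✓
R=C25: row 4 → {P,Q} = (G80, X29) ✓
R=C77: row 5 → {P,Q} = (G51, X21) ✓
R=C78: rows 6, 13 → {P,Q} takes values {(G79, X54), (G62, X46)} — violation
R=C76: row 7 → {P,Q} = (G47, X99) ✓
R=C97: row 8 → {P,Q} = (G72, X35) ✓
R=C38: row 9 → {P,Q} = (G20, X95) ✓
R=C69: row 10 → {P,Q} = (G67, X16) ✓
R=C35: row 11 → {P,Q} = (G14, X95) ✓
R=C74: row 12 → {P,Q} = (G11, X57) ✓
R=C31: row 14 → {P,Q} = (G95, X16) ✓
The only R value with inconsistent RHS is R=C78.

C78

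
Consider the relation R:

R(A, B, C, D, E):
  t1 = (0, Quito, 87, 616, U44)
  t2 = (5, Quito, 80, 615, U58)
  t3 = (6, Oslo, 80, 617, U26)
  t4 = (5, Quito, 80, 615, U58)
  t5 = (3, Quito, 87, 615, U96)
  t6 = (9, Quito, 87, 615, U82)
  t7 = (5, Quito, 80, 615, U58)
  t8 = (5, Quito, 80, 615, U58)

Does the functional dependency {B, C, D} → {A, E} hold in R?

(B=Quito, C=87, D=616): row 1 → {A,E} = (0, U44) ✓
(B=Quito, C=80, D=615): rows 2, 4, 7, 8 → {A,E} = (5, U58), (5, U58), (5, U58), (5, U58) ✓
(B=Oslo, C=80, D=617): row 3 → {A,E} = (6, U26) ✓
(B=Quito, C=87, D=615): rows 5, 6 → {A,E} takes values {(3, U96), (9, U82)} — violation
Two rows agree on {B, C, D} but differ on {A, E}, so {B, C, D} → {A, E} does not hold.

No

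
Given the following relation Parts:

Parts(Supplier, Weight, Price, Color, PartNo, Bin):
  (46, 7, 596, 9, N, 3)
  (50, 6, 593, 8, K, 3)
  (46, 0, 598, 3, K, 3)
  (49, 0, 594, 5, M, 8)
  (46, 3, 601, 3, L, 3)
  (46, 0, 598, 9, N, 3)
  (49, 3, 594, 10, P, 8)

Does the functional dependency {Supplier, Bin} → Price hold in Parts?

(Supplier=46, Bin=3): 4 rows → Price takes values {596, 598, 601} — violation
(Supplier=50, Bin=3): 1 row → Price = 593 ✓
(Supplier=49, Bin=8): 2 rows → Price = 594, 594 ✓
Two rows agree on {Supplier, Bin} but differ on Price, so {Supplier, Bin} → Price does not hold.

No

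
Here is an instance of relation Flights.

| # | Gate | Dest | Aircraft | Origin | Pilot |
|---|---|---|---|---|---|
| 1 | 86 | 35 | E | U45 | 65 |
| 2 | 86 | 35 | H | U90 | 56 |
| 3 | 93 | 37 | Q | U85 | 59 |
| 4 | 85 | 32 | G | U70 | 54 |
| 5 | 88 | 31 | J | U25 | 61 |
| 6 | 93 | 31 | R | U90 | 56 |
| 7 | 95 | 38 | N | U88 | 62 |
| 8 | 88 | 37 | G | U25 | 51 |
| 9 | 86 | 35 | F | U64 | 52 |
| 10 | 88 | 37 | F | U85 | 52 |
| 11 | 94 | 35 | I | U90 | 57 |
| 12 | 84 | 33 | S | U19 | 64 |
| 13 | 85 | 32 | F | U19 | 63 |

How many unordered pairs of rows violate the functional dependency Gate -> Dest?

Gate=86: all 3 rows agree on Dest — 0 pairs.
Gate=93: violating pairs (3,6) — 1 pair.
Gate=85: all 2 rows agree on Dest — 0 pairs.
Gate=88: violating pairs (5,8), (5,10) — 2 pairs.

3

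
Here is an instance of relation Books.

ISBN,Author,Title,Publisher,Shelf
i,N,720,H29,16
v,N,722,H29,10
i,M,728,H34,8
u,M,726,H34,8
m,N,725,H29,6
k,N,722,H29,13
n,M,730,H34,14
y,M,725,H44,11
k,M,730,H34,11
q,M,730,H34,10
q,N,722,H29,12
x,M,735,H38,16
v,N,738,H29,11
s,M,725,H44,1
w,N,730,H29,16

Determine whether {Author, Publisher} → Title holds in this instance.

No

(Author=N, Publisher=H29): 7 rows → Title takes values {720, 722, 725, 738, 730} — violation
(Author=M, Publisher=H34): 5 rows → Title takes values {728, 726, 730} — violation
(Author=M, Publisher=H44): 2 rows → Title = 725, 725 ✓
(Author=M, Publisher=H38): 1 row → Title = 735 ✓
Two rows agree on {Author, Publisher} but differ on Title, so {Author, Publisher} → Title does not hold.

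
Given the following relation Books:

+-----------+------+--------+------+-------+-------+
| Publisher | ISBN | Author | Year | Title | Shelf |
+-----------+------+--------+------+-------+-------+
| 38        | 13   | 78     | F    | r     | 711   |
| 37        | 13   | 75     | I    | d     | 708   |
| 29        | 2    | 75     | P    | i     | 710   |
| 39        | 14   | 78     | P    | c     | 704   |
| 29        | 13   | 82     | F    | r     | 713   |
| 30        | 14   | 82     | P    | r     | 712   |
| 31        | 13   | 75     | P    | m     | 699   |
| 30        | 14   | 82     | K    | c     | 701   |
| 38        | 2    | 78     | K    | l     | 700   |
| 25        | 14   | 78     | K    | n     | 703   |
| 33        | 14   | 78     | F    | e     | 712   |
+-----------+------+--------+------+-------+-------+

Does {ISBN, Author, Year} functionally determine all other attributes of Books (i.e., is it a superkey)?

Yes

All 11 rows have distinct {ISBN, Author, Year} values, so {ISBN, Author, Year} → (all attributes) holds and {ISBN, Author, Year} is a superkey.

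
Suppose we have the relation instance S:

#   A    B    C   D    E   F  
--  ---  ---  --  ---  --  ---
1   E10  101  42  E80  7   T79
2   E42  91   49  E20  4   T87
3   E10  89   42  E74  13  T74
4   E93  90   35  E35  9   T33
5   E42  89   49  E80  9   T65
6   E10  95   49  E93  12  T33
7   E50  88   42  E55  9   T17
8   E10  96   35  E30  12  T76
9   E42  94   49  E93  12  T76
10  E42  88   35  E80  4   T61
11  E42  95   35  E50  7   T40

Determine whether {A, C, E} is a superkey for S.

Yes

All 11 rows have distinct {A, C, E} values, so {A, C, E} → (all attributes) holds and {A, C, E} is a superkey.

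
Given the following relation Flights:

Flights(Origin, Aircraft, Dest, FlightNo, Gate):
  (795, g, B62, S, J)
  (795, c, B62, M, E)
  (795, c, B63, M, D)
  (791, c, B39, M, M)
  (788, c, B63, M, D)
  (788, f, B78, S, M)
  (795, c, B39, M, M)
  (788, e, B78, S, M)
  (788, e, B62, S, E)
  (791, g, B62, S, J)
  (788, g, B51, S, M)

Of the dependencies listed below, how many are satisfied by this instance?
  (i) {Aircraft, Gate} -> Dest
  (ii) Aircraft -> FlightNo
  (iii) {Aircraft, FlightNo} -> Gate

2

(i) {Aircraft, Gate} -> Dest: every LHS value maps to a single RHS value — holds.
(ii) Aircraft -> FlightNo: every LHS value maps to a single RHS value — holds.
(iii) {Aircraft, FlightNo} -> Gate: (Aircraft=g, FlightNo=S): 3 rows → Gate takes values {J, M} — violation; (Aircraft=c, FlightNo=M): 5 rows → Gate takes values {E, D, M} — violation; (Aircraft=e, FlightNo=S): 2 rows → Gate takes values {M, E} — violation — fails.
2 of the 3 dependencies hold.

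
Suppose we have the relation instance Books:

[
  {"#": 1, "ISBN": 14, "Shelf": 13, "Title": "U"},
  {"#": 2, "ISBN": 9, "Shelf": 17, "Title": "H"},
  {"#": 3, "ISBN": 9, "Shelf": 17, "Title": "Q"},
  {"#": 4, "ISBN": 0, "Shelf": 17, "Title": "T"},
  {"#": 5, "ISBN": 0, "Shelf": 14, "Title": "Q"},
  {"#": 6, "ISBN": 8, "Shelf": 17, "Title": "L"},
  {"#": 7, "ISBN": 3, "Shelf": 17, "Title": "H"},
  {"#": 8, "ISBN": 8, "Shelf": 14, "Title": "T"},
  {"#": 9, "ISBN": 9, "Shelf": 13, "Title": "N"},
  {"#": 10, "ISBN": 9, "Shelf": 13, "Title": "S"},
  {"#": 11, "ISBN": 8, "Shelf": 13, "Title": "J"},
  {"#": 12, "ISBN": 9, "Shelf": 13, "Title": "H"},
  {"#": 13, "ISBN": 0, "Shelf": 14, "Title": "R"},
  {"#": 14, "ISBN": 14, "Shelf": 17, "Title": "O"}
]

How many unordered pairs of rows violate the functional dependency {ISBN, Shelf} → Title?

(ISBN=9, Shelf=17): violating pairs (2,3) — 1 pair.
(ISBN=0, Shelf=14): violating pairs (5,13) — 1 pair.
(ISBN=9, Shelf=13): violating pairs (9,10), (9,12), (10,12) — 3 pairs.

5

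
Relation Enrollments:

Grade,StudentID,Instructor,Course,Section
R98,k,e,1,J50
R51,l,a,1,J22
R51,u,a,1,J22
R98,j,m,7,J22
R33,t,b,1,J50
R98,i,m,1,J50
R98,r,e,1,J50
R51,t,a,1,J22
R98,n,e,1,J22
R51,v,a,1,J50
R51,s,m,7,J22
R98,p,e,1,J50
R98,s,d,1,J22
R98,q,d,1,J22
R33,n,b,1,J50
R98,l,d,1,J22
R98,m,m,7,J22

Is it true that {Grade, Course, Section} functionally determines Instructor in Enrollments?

No

(Grade=R98, Course=1, Section=J50): 4 rows → Instructor takes values {e, m} — violation
(Grade=R51, Course=1, Section=J22): 3 rows → Instructor = a, a, a ✓
(Grade=R98, Course=7, Section=J22): 2 rows → Instructor = m, m ✓
(Grade=R33, Course=1, Section=J50): 2 rows → Instructor = b, b ✓
(Grade=R98, Course=1, Section=J22): 4 rows → Instructor takes values {e, d} — violation
(Grade=R51, Course=1, Section=J50): 1 row → Instructor = a ✓
(Grade=R51, Course=7, Section=J22): 1 row → Instructor = m ✓
Two rows agree on {Grade, Course, Section} but differ on Instructor, so {Grade, Course, Section} -> Instructor does not hold.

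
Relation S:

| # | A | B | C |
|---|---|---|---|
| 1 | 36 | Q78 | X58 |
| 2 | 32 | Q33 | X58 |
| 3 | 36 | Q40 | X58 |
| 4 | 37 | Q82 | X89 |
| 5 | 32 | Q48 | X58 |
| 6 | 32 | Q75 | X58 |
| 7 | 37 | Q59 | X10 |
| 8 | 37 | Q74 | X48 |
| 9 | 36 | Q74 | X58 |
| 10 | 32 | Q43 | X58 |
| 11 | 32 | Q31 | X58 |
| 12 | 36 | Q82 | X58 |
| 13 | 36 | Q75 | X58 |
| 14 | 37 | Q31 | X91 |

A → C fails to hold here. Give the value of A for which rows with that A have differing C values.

A=36: rows 1, 3, 9, 12, 13 → C = X58, X58, X58, X58, X58 ✓
A=32: rows 2, 5, 6, 10, 11 → C = X58, X58, X58, X58, X58 ✓
A=37: rows 4, 7, 8, 14 → C takes values {X89, X10, X48, X91} — violation
The only A value with inconsistent C is A=37.

37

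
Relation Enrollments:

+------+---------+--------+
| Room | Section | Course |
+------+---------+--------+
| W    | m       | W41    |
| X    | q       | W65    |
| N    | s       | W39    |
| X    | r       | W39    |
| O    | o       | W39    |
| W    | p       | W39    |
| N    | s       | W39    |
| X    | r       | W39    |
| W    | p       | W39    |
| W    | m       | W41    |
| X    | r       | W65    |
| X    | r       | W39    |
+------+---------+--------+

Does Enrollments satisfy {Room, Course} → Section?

No

(Room=W, Course=W41): 2 rows → Section = m, m ✓
(Room=X, Course=W65): 2 rows → Section takes values {q, r} — violation
(Room=N, Course=W39): 2 rows → Section = s, s ✓
(Room=X, Course=W39): 3 rows → Section = r, r, r ✓
(Room=O, Course=W39): 1 row → Section = o ✓
(Room=W, Course=W39): 2 rows → Section = p, p ✓
Two rows agree on {Room, Course} but differ on Section, so {Room, Course} → Section does not hold.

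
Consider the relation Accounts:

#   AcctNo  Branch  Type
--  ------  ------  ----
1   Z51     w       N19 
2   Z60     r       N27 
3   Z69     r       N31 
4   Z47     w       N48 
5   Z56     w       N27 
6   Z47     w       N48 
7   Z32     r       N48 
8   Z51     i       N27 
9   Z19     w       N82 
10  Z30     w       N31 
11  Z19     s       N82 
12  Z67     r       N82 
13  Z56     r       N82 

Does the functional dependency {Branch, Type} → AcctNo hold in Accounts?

No

(Branch=w, Type=N19): row 1 → AcctNo = Z51 ✓
(Branch=r, Type=N27): row 2 → AcctNo = Z60 ✓
(Branch=r, Type=N31): row 3 → AcctNo = Z69 ✓
(Branch=w, Type=N48): rows 4, 6 → AcctNo = Z47, Z47 ✓
(Branch=w, Type=N27): row 5 → AcctNo = Z56 ✓
(Branch=r, Type=N48): row 7 → AcctNo = Z32 ✓
(Branch=i, Type=N27): row 8 → AcctNo = Z51 ✓
(Branch=w, Type=N82): row 9 → AcctNo = Z19 ✓
(Branch=w, Type=N31): row 10 → AcctNo = Z30 ✓
(Branch=s, Type=N82): row 11 → AcctNo = Z19 ✓
(Branch=r, Type=N82): rows 12, 13 → AcctNo takes values {Z67, Z56} — violation
Two rows agree on {Branch, Type} but differ on AcctNo, so {Branch, Type} → AcctNo does not hold.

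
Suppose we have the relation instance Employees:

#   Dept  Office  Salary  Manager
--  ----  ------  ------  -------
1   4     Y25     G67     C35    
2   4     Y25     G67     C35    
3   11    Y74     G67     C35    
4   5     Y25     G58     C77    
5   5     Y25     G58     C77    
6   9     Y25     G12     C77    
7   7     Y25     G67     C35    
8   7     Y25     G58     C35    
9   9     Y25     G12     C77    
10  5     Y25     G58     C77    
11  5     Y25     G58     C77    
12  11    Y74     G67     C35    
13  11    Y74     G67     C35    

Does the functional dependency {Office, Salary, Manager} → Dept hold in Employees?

No

(Office=Y25, Salary=G67, Manager=C35): rows 1, 2, 7 → Dept takes values {4, 7} — violation
(Office=Y74, Salary=G67, Manager=C35): rows 3, 12, 13 → Dept = 11, 11, 11 ✓
(Office=Y25, Salary=G58, Manager=C77): rows 4, 5, 10, 11 → Dept = 5, 5, 5, 5 ✓
(Office=Y25, Salary=G12, Manager=C77): rows 6, 9 → Dept = 9, 9 ✓
(Office=Y25, Salary=G58, Manager=C35): row 8 → Dept = 7 ✓
Two rows agree on {Office, Salary, Manager} but differ on Dept, so {Office, Salary, Manager} → Dept does not hold.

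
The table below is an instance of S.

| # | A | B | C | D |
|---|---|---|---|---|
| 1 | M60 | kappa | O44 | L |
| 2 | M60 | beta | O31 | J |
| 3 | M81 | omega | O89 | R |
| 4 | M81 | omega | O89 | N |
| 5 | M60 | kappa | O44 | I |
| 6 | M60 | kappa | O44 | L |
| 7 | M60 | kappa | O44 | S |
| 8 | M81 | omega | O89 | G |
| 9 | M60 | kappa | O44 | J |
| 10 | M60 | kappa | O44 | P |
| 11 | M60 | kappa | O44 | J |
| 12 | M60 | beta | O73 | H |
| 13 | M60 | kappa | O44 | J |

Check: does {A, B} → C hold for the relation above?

No

(A=M60, B=kappa): rows 1, 5, 6, 7, 9, 10, 11, 13 → C = O44, O44, O44, O44, O44, O44, O44, O44 ✓
(A=M60, B=beta): rows 2, 12 → C takes values {O31, O73} — violation
(A=M81, B=omega): rows 3, 4, 8 → C = O89, O89, O89 ✓
Two rows agree on {A, B} but differ on C, so {A, B} → C does not hold.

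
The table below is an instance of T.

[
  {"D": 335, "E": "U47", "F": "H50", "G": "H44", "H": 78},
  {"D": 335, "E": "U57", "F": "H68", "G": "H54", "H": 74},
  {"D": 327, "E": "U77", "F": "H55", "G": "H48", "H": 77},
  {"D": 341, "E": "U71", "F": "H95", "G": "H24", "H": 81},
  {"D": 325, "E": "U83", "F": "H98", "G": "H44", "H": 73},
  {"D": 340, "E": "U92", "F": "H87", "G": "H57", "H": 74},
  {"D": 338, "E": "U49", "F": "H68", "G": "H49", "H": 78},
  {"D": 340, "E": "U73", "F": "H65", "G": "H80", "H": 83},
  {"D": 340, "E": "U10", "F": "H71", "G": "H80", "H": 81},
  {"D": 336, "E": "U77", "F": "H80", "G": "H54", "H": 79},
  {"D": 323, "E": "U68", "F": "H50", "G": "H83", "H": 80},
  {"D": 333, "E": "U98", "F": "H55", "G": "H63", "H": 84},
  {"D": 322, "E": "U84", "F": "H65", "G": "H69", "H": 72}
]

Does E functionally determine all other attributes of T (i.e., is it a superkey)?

No

Two distinct rows share E=U77, so E does not determine every attribute — not a superkey.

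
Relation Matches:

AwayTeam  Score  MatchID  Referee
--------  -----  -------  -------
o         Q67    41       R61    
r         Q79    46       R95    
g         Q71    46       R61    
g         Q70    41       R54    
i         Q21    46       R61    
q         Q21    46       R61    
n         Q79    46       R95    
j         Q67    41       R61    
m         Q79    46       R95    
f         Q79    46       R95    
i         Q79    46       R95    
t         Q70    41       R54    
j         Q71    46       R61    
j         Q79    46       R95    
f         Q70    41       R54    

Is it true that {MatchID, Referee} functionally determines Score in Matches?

(MatchID=41, Referee=R61): 2 rows → Score = Q67, Q67 ✓
(MatchID=46, Referee=R95): 6 rows → Score = Q79, Q79, Q79, Q79, Q79, Q79 ✓
(MatchID=46, Referee=R61): 4 rows → Score takes values {Q71, Q21} — violation
(MatchID=41, Referee=R54): 3 rows → Score = Q70, Q70, Q70 ✓
Two rows agree on {MatchID, Referee} but differ on Score, so {MatchID, Referee} → Score does not hold.

No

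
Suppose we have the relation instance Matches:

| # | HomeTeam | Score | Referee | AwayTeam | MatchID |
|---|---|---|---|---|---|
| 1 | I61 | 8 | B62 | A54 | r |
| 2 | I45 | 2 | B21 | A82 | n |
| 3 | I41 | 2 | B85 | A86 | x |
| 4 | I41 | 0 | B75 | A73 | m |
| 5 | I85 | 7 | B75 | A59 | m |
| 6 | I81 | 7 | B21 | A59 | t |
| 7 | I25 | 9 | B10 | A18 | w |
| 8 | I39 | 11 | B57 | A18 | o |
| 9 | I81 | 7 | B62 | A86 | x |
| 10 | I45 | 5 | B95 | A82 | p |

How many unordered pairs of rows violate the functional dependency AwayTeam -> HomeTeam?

AwayTeam=A82: all 2 rows agree on HomeTeam — 0 pairs.
AwayTeam=A86: violating pairs (3,9) — 1 pair.
AwayTeam=A59: violating pairs (5,6) — 1 pair.
AwayTeam=A18: violating pairs (7,8) — 1 pair.

3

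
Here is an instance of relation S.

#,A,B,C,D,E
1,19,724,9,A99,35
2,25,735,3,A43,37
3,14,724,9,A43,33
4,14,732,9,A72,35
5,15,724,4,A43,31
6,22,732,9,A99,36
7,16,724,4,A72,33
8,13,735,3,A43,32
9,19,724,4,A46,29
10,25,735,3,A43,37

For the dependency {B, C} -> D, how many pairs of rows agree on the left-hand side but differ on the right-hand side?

(B=724, C=9): violating pairs (1,3) — 1 pair.
(B=735, C=3): all 3 rows agree on D — 0 pairs.
(B=732, C=9): violating pairs (4,6) — 1 pair.
(B=724, C=4): violating pairs (5,7), (5,9), (7,9) — 3 pairs.

5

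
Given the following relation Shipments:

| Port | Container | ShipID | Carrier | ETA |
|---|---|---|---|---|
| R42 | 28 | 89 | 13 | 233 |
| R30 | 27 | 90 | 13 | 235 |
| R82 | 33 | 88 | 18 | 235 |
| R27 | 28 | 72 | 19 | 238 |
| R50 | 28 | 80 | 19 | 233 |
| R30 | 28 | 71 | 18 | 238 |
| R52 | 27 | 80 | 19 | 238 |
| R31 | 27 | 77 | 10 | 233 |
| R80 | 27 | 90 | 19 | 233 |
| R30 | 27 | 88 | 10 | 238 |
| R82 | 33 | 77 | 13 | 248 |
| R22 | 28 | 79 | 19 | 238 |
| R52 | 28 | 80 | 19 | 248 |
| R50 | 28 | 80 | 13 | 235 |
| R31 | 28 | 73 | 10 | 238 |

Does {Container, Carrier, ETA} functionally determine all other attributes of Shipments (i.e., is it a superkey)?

No

Two distinct rows share (Container=28, Carrier=19, ETA=238), so {Container, Carrier, ETA} does not determine every attribute — not a superkey.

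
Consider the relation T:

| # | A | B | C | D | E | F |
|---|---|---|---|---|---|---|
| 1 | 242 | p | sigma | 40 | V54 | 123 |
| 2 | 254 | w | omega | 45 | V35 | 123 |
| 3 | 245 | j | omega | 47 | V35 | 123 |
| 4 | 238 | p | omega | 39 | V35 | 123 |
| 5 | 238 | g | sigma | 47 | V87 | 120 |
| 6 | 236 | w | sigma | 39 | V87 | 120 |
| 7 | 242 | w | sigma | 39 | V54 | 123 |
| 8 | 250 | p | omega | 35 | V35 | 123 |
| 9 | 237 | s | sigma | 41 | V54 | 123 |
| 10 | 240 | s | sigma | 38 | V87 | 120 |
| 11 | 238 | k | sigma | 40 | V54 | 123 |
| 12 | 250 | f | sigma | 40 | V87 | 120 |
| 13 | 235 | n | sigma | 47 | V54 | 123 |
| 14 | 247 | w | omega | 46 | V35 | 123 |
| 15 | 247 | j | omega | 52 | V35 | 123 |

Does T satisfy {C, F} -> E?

Yes

(C=sigma, F=123): rows 1, 7, 9, 11, 13 → E = V54, V54, V54, V54, V54 ✓
(C=omega, F=123): rows 2, 3, 4, 8, 14, 15 → E = V35, V35, V35, V35, V35, V35 ✓
(C=sigma, F=120): rows 5, 6, 10, 12 → E = V87, V87, V87, V87 ✓
Every {C, F} value is associated with a single E value, so {C, F} -> E holds.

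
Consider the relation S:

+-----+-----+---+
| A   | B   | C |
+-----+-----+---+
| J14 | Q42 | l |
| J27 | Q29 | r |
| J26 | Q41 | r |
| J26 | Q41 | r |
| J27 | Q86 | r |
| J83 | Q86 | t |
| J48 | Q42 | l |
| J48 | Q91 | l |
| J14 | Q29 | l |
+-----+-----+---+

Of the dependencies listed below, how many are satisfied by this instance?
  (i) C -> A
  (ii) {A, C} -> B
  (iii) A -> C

1

(i) C -> A: C=l: 4 rows → A takes values {J14, J48} — violation; C=r: 4 rows → A takes values {J27, J26} — violation — fails.
(ii) {A, C} -> B: (A=J14, C=l): 2 rows → B takes values {Q42, Q29} — violation; (A=J27, C=r): 2 rows → B takes values {Q29, Q86} — violation; (A=J48, C=l): 2 rows → B takes values {Q42, Q91} — violation — fails.
(iii) A -> C: every LHS value maps to a single RHS value — holds.
1 of the 3 dependencies holds.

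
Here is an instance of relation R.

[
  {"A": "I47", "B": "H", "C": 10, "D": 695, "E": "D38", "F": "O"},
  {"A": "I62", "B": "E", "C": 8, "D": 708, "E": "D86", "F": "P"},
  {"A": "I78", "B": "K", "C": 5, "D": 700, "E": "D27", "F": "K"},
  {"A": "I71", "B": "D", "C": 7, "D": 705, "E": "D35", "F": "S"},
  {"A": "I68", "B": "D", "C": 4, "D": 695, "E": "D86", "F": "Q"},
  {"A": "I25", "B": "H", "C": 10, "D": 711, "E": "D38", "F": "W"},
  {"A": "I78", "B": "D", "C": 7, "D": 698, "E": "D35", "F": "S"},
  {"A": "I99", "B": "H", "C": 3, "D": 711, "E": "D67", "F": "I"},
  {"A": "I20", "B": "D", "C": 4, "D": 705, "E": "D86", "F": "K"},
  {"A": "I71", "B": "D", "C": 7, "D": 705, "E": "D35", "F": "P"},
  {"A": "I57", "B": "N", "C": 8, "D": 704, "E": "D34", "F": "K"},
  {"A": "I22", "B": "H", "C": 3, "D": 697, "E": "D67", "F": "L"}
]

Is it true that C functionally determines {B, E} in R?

No

C=10: 2 rows → {B,E} = (H, D38), (H, D38) ✓
C=8: 2 rows → {B,E} takes values {(E, D86), (N, D34)} — violation
C=5: 1 row → {B,E} = (K, D27) ✓
C=7: 3 rows → {B,E} = (D, D35), (D, D35), (D, D35) ✓
C=4: 2 rows → {B,E} = (D, D86), (D, D86) ✓
C=3: 2 rows → {B,E} = (H, D67), (H, D67) ✓
Two rows agree on C but differ on {B, E}, so C → {B, E} does not hold.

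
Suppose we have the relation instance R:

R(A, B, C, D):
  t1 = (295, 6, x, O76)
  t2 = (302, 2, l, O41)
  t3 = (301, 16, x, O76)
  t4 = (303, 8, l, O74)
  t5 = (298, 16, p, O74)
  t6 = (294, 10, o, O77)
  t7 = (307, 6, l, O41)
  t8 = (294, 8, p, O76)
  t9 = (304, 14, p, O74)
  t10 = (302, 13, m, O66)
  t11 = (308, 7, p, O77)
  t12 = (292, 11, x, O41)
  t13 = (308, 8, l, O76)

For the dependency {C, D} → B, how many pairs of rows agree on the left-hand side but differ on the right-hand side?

3

(C=x, D=O76): violating pairs (1,3) — 1 pair.
(C=l, D=O41): violating pairs (2,7) — 1 pair.
(C=p, D=O74): violating pairs (5,9) — 1 pair.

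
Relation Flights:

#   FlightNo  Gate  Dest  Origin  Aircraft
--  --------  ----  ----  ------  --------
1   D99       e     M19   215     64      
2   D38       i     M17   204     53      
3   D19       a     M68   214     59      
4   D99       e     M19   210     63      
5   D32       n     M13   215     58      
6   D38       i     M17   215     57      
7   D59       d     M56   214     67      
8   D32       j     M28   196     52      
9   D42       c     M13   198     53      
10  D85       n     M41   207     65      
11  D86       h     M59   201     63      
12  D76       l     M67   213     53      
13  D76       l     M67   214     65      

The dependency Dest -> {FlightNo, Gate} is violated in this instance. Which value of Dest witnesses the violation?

Dest=M19: rows 1, 4 → {FlightNo,Gate} = (D99, e), (D99, e) ✓
Dest=M17: rows 2, 6 → {FlightNo,Gate} = (D38, i), (D38, i) ✓
Dest=M68: row 3 → {FlightNo,Gate} = (D19, a) ✓
Dest=M13: rows 5, 9 → {FlightNo,Gate} takes values {(D32, n), (D42, c)} — violation
Dest=M56: row 7 → {FlightNo,Gate} = (D59, d) ✓
Dest=M28: row 8 → {FlightNo,Gate} = (D32, j) ✓
Dest=M41: row 10 → {FlightNo,Gate} = (D85, n) ✓
Dest=M59: row 11 → {FlightNo,Gate} = (D86, h) ✓
Dest=M67: rows 12, 13 → {FlightNo,Gate} = (D76, l), (D76, l) ✓
The only Dest value with inconsistent RHS is Dest=M13.

M13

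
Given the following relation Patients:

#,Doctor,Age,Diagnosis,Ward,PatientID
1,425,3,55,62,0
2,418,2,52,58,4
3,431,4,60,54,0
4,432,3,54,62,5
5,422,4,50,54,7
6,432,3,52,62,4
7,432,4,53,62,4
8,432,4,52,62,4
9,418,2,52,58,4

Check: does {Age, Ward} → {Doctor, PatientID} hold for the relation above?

No

(Age=3, Ward=62): rows 1, 4, 6 → {Doctor,PatientID} takes values {(425, 0), (432, 5), (432, 4)} — violation
(Age=2, Ward=58): rows 2, 9 → {Doctor,PatientID} = (418, 4), (418, 4) ✓
(Age=4, Ward=54): rows 3, 5 → {Doctor,PatientID} takes values {(431, 0), (422, 7)} — violation
(Age=4, Ward=62): rows 7, 8 → {Doctor,PatientID} = (432, 4), (432, 4) ✓
Two rows agree on {Age, Ward} but differ on {Doctor, PatientID}, so {Age, Ward} → {Doctor, PatientID} does not hold.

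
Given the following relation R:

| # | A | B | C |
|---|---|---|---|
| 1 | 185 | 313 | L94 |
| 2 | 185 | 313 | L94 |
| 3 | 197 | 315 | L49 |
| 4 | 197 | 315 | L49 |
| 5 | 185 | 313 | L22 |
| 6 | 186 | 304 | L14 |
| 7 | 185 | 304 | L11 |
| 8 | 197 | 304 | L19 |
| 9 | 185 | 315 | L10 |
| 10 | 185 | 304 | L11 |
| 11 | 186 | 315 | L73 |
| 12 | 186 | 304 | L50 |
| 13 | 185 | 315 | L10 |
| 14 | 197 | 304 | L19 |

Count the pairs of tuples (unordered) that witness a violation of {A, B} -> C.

3

(A=185, B=313): violating pairs (1,5), (2,5) — 2 pairs.
(A=197, B=315): all 2 rows agree on C — 0 pairs.
(A=186, B=304): violating pairs (6,12) — 1 pair.
(A=185, B=304): all 2 rows agree on C — 0 pairs.
(A=197, B=304): all 2 rows agree on C — 0 pairs.
(A=185, B=315): all 2 rows agree on C — 0 pairs.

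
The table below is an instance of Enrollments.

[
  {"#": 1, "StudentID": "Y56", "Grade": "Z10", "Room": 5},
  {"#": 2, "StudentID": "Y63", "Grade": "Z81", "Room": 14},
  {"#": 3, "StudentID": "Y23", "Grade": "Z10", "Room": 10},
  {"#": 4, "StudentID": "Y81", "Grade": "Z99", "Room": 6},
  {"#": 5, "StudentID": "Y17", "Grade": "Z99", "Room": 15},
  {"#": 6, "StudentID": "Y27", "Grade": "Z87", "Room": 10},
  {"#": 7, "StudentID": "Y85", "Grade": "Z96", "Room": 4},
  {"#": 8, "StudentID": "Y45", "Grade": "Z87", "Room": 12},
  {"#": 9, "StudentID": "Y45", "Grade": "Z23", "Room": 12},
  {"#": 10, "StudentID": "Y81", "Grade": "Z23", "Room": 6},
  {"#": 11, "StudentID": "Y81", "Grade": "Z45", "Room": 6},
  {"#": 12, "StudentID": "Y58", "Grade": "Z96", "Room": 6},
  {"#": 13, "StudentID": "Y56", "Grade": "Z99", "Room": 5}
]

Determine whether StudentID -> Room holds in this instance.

Yes

StudentID=Y56: rows 1, 13 → Room = 5, 5 ✓
StudentID=Y63: row 2 → Room = 14 ✓
StudentID=Y23: row 3 → Room = 10 ✓
StudentID=Y81: rows 4, 10, 11 → Room = 6, 6, 6 ✓
StudentID=Y17: row 5 → Room = 15 ✓
StudentID=Y27: row 6 → Room = 10 ✓
StudentID=Y85: row 7 → Room = 4 ✓
StudentID=Y45: rows 8, 9 → Room = 12, 12 ✓
StudentID=Y58: row 12 → Room = 6 ✓
Every StudentID value is associated with a single Room value, so StudentID -> Room holds.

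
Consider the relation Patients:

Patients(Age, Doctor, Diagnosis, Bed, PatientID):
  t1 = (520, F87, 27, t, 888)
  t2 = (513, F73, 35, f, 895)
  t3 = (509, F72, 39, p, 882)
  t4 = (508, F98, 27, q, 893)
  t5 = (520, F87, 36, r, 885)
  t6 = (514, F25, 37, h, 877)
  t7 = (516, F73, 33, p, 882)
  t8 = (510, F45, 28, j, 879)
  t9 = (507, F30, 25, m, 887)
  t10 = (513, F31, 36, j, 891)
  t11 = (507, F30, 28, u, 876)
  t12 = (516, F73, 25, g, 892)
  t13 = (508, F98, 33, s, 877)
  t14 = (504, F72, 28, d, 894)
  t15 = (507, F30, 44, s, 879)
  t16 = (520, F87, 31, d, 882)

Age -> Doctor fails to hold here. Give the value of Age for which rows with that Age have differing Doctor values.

513

Age=520: rows 1, 5, 16 → Doctor = F87, F87, F87 ✓
Age=513: rows 2, 10 → Doctor takes values {F73, F31} — violation
Age=509: row 3 → Doctor = F72 ✓
Age=508: rows 4, 13 → Doctor = F98, F98 ✓
Age=514: row 6 → Doctor = F25 ✓
Age=516: rows 7, 12 → Doctor = F73, F73 ✓
Age=510: row 8 → Doctor = F45 ✓
Age=507: rows 9, 11, 15 → Doctor = F30, F30, F30 ✓
Age=504: row 14 → Doctor = F72 ✓
The only Age value with inconsistent Doctor is Age=513.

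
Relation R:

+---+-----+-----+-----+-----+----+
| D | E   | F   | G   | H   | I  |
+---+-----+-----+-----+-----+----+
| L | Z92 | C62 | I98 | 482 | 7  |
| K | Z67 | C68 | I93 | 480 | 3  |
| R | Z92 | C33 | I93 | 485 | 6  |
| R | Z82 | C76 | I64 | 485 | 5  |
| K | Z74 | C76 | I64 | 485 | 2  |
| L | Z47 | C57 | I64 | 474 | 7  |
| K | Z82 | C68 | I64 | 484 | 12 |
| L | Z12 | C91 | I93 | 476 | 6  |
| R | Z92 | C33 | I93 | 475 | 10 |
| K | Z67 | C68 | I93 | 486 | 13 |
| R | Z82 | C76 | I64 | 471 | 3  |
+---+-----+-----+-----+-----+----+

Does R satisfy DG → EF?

(D=L, G=I98): 1 row → {E,F} = (Z92, C62) ✓
(D=K, G=I93): 2 rows → {E,F} = (Z67, C68), (Z67, C68) ✓
(D=R, G=I93): 2 rows → {E,F} = (Z92, C33), (Z92, C33) ✓
(D=R, G=I64): 2 rows → {E,F} = (Z82, C76), (Z82, C76) ✓
(D=K, G=I64): 2 rows → {E,F} takes values {(Z74, C76), (Z82, C68)} — violation
(D=L, G=I64): 1 row → {E,F} = (Z47, C57) ✓
(D=L, G=I93): 1 row → {E,F} = (Z12, C91) ✓
Two rows agree on DG but differ on EF, so DG → EF does not hold.

No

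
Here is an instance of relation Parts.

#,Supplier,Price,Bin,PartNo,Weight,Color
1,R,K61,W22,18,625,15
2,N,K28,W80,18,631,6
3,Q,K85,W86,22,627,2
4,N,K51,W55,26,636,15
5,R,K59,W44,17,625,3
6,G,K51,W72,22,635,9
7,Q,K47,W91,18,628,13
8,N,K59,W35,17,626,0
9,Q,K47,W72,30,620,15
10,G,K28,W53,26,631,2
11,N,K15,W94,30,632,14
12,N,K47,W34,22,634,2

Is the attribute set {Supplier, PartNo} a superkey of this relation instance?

Yes

All 12 rows have distinct {Supplier, PartNo} values, so {Supplier, PartNo} → (all attributes) holds and {Supplier, PartNo} is a superkey.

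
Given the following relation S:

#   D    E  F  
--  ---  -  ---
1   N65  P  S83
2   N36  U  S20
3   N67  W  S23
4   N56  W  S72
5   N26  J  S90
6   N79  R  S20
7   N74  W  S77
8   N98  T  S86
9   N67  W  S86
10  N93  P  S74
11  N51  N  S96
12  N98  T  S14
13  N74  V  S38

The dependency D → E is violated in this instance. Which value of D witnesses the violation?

D=N65: row 1 → E = P ✓
D=N36: row 2 → E = U ✓
D=N67: rows 3, 9 → E = W, W ✓
D=N56: row 4 → E = W ✓
D=N26: row 5 → E = J ✓
D=N79: row 6 → E = R ✓
D=N74: rows 7, 13 → E takes values {W, V} — violation
D=N98: rows 8, 12 → E = T, T ✓
D=N93: row 10 → E = P ✓
D=N51: row 11 → E = N ✓
The only D value with inconsistent E is D=N74.

N74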